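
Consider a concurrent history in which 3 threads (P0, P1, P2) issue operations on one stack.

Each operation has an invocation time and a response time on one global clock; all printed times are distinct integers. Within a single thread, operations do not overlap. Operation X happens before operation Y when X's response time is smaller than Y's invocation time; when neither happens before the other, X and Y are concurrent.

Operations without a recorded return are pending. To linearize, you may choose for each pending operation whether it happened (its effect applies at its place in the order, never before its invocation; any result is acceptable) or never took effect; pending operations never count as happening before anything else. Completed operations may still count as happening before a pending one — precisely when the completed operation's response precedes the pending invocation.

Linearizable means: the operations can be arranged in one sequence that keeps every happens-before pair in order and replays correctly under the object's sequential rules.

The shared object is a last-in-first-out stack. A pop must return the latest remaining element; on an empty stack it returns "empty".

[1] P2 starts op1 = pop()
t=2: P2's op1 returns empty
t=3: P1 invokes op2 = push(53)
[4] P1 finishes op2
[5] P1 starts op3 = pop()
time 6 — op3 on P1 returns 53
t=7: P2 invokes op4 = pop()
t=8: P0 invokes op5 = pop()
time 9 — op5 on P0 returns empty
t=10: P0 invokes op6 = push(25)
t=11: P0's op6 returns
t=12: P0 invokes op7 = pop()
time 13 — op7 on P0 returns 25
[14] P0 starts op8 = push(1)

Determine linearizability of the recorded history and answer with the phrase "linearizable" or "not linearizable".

a witness: op1, op2, op3, op4, op5, op6, op7
1. op1 pop() → empty, leaving stack <>
2. op2 push(53), leaving stack <53>
3. op3 pop() → 53, leaving stack <>
4. op4 pop() (pending, included), leaving stack <>
5. op5 pop() → empty, leaving stack <>
6. op6 push(25), leaving stack <25>
7. op7 pop() → 25, leaving stack <>

linearizable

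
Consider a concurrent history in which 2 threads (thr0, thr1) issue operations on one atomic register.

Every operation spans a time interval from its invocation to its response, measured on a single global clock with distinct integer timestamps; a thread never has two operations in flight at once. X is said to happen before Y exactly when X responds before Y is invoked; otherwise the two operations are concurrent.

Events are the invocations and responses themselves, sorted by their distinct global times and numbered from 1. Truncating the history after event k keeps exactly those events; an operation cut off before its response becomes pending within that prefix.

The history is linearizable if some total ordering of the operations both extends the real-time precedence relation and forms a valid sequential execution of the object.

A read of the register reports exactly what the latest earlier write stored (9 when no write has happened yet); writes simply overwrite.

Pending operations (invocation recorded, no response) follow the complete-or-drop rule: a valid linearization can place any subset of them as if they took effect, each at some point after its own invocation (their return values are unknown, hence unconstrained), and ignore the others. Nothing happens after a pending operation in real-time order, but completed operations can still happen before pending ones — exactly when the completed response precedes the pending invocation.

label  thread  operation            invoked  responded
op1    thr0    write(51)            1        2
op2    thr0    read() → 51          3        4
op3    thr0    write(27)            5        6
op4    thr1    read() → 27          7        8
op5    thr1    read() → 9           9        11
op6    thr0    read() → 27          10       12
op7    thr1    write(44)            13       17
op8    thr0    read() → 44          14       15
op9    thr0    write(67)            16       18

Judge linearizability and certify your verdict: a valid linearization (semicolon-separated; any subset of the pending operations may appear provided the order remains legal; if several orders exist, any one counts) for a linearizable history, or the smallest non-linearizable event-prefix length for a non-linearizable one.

the violation lands at event 11, op5's response at time 11: events 1..10 linearize, events 1..11 do not
a single order respects real time; the 5 completed atomic register operations fail replay along it
completion choices over the 1 pending operation (op6) were checked; none helps
take op1, op2, op3, op4, op5 (pending dropped): step 5 already fails, because op5 read() → 9 cannot occur there

not linearizable — minimal violating prefix: 11 events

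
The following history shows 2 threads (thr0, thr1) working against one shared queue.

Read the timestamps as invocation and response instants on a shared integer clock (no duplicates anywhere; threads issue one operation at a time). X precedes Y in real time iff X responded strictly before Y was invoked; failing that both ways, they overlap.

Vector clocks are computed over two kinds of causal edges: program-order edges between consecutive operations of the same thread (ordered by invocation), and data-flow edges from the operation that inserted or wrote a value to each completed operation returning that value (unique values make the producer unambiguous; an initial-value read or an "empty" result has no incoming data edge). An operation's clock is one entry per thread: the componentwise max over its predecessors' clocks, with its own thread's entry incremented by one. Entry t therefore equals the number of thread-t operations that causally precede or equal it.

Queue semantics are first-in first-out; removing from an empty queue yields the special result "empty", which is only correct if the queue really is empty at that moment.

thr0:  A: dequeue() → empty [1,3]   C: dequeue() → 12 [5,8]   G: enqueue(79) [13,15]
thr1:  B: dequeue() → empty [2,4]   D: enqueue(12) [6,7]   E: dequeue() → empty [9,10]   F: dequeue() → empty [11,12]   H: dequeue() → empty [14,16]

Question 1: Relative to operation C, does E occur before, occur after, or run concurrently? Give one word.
after

E spans [9,10], C spans [5,8]
resp(C)=8 < inv(E)=9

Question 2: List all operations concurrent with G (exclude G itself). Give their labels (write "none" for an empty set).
H

G spans [13,15]: anything still running between times 13 and 15 counts as concurrent
A [1,3]: before
B [2,4]: before
C [5,8]: before
D [6,7]: before
E [9,10]: before
F [11,12]: before
H [14,16]: concurrent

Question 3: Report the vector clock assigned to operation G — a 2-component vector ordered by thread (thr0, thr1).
(3, 2)

B, invoked 2, has no incoming edges; only thr1's bump applies → (0, 1)
A, invoked 1, has no incoming edges; only thr0's bump applies → (1, 0)
merge at D (invoked 6): VC(B)=(0, 1), own-thread bump on thr1 → (0, 2)
merge at E (invoked 9): VC(D)=(0, 2), own-thread bump on thr1 → (0, 3)
merge at F (invoked 11): VC(E)=(0, 3), own-thread bump on thr1 → (0, 4)
merge at C (invoked 5): VC(A)=(1, 0), VC(D)=(0, 2), own-thread bump on thr0 → (2, 2)
merge at H (invoked 14): VC(F)=(0, 4), own-thread bump on thr1 → (0, 5)
merge at G (invoked 13): VC(C)=(2, 2), own-thread bump on thr0 → (3, 2)
target: VC(G) = (3, 2)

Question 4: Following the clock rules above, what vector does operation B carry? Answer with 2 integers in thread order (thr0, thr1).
(0, 1)

invoked at 2, B has no predecessors; its own thr1 bump gives (0, 1)
invoked at 1, A has no predecessors; its own thr0 bump gives (1, 0)
invoked at 6, D merges VC(B)=(0, 1) and bumps thr1's slot → (0, 2)
invoked at 9, E merges VC(D)=(0, 2) and bumps thr1's slot → (0, 3)
invoked at 11, F merges VC(E)=(0, 3) and bumps thr1's slot → (0, 4)
invoked at 5, C merges VC(A)=(1, 0), VC(D)=(0, 2) and bumps thr0's slot → (2, 2)
invoked at 14, H merges VC(F)=(0, 4) and bumps thr1's slot → (0, 5)
invoked at 13, G merges VC(C)=(2, 2) and bumps thr0's slot → (3, 2)
target: VC(B) = (0, 1)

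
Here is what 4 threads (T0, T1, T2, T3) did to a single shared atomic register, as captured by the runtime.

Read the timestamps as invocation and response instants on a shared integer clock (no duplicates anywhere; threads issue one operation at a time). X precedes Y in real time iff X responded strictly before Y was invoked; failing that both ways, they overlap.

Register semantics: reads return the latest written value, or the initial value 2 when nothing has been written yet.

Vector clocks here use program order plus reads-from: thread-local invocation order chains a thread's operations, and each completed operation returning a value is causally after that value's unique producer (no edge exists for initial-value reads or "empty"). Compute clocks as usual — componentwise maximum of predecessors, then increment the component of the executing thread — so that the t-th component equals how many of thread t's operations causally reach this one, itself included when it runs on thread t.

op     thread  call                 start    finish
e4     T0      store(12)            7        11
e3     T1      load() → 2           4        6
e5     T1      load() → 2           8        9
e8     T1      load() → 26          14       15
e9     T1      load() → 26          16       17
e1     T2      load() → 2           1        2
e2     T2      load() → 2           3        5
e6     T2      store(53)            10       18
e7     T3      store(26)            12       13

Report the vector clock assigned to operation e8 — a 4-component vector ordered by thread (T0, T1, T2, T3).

(0, 3, 0, 1)

no predecessors for e7 (invoked 12): T3 increments from zero → (0, 0, 0, 1)
no predecessors for e1 (invoked 1): T2 increments from zero → (0, 0, 1, 0)
no predecessors for e3 (invoked 4): T1 increments from zero → (0, 1, 0, 0)
no predecessors for e4 (invoked 7): T0 increments from zero → (1, 0, 0, 0)
merge at e2 (invoked 3): VC(e1)=(0, 0, 1, 0), own-thread bump on T2 → (0, 0, 2, 0)
merge at e5 (invoked 8): VC(e3)=(0, 1, 0, 0), own-thread bump on T1 → (0, 2, 0, 0)
merge at e6 (invoked 10): VC(e2)=(0, 0, 2, 0), own-thread bump on T2 → (0, 0, 3, 0)
merge at e8 (invoked 14): VC(e5)=(0, 2, 0, 0), VC(e7)=(0, 0, 0, 1), own-thread bump on T1 → (0, 3, 0, 1)
merge at e9 (invoked 16): VC(e7)=(0, 0, 0, 1), VC(e8)=(0, 3, 0, 1), own-thread bump on T1 → (0, 4, 0, 1)
target: VC(e8) = (0, 3, 0, 1)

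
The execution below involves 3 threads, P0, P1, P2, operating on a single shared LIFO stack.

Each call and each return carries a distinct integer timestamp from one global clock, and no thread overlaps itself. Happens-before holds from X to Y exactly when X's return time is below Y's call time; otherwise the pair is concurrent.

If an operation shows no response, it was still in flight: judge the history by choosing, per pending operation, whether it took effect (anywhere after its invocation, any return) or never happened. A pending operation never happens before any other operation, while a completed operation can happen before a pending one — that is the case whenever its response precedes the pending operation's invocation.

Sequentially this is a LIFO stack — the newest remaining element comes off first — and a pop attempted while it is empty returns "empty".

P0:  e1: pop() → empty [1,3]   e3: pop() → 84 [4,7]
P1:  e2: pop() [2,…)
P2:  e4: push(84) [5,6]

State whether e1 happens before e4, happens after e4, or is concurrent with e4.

e1 spans [1,3], e4 spans [5,6]
resp(e1)=3 < inv(e4)=5

before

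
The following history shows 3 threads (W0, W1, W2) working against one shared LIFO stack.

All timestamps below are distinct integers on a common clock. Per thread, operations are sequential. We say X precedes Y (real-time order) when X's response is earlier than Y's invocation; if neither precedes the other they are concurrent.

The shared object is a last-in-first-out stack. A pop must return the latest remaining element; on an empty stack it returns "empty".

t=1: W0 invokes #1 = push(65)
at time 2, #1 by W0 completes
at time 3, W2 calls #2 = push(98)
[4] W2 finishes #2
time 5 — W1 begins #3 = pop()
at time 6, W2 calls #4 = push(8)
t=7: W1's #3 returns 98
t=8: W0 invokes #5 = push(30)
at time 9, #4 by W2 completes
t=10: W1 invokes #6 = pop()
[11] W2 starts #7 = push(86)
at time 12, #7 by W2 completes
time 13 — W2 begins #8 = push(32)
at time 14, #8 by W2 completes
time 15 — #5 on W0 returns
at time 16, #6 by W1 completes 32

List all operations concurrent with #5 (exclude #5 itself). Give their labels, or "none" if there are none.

#4, #6, #7, #8

concurrent with #5 ([8,15]): every op whose interval crosses 8..15
#1 [1,2]: before
#2 [3,4]: before
#3 [5,7]: before
#4 [6,9]: concurrent
#6 [10,16]: concurrent
#7 [11,12]: concurrent
#8 [13,14]: concurrent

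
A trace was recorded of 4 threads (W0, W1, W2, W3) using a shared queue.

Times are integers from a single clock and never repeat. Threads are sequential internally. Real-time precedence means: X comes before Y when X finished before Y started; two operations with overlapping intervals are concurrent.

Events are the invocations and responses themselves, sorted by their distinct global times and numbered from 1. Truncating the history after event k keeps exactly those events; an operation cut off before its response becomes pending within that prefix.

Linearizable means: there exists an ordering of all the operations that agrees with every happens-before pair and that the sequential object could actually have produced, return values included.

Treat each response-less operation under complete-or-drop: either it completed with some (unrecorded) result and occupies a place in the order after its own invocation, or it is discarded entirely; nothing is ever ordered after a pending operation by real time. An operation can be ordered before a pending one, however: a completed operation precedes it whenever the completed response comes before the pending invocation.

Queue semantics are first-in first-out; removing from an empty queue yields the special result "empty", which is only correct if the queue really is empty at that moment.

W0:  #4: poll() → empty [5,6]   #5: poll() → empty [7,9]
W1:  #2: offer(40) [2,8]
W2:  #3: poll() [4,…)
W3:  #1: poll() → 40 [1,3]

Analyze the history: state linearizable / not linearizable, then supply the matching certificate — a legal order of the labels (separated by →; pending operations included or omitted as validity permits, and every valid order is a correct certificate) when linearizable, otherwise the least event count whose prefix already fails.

step 1: #2 offer(40) — queue <40>
step 2: #1 poll() → 40 — queue <>
step 3: #3 poll() (pending, included) — queue <>
step 4: #4 poll() → empty — queue <>
step 5: #5 poll() → empty — queue <>

linearizable — witness: #2 → #1 → #3 → #4 → #5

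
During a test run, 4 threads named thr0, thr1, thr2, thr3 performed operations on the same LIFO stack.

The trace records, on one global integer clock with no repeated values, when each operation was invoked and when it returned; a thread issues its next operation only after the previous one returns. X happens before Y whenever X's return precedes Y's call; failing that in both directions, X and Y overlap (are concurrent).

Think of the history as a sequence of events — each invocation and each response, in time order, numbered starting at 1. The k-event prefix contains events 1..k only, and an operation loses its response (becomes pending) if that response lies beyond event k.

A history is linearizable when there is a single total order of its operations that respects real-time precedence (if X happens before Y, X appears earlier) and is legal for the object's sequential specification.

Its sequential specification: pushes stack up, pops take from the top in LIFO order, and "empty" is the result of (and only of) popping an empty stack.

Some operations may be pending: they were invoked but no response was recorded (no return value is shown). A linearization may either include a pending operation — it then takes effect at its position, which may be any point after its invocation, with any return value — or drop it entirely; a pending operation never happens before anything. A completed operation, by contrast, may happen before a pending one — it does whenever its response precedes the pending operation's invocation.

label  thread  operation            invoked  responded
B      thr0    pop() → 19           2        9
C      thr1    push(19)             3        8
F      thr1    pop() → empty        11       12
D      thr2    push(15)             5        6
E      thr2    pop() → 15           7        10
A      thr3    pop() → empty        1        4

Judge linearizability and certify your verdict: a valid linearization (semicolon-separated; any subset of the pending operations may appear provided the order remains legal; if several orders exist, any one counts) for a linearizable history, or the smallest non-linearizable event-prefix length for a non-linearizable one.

step 1: A pop() → empty — stack <>
step 2: C push(19) — stack <19>
step 3: B pop() → 19 — stack <>
step 4: D push(15) — stack <15>
step 5: E pop() → 15 — stack <>
step 6: F pop() → empty — stack <>

linearizable — witness: A; C; B; D; E; F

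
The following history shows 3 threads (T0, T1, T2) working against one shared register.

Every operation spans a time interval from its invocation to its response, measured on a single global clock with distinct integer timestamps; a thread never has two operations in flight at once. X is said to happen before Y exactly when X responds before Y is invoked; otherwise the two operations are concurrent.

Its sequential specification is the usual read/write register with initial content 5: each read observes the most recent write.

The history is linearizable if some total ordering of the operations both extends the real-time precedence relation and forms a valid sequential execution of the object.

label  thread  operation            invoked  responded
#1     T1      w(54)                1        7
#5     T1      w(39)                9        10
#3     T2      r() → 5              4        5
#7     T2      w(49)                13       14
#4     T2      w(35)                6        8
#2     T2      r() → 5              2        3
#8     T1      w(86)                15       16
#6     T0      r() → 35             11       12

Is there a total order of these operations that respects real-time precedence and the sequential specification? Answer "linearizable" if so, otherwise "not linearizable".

not linearizable

through event 11 a valid linearization exists; event 12 (#6 responding at time 12) ends that
no legal order exists: 4 real-time-consistent candidates over 6 completed register operations, all rejected
sample order #1, #2, #3, #4, #5, #6 stalls at step 2 — #2 r() → 5 has no legal effect
sample order #2, #1, #3, #4, #5, #6 stalls at step 3 — #3 r() → 5 has no legal effect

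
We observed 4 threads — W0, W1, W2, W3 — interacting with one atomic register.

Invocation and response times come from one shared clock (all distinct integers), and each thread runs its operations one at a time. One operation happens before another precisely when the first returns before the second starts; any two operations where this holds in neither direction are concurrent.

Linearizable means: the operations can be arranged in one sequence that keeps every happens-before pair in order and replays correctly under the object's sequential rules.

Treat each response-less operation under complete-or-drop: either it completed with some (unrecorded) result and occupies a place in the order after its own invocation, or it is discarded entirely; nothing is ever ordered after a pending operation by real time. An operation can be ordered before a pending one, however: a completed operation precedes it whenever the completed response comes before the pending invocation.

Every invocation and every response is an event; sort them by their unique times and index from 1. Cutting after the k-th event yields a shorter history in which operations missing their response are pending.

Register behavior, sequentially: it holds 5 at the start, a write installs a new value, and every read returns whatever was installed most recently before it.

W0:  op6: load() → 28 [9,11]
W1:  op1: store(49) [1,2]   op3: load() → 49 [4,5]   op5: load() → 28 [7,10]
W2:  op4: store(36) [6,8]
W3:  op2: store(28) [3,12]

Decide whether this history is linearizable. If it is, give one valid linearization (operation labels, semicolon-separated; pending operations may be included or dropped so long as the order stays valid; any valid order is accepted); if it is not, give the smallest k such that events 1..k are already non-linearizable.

linearizable — witness: op1; op3; op4; op2; op5; op6

1. op1 store(49), leaving value 49
2. op3 load() → 49, leaving value 49
3. op4 store(36), leaving value 36
4. op2 store(28), leaving value 28
5. op5 load() → 28, leaving value 28
6. op6 load() → 28, leaving value 28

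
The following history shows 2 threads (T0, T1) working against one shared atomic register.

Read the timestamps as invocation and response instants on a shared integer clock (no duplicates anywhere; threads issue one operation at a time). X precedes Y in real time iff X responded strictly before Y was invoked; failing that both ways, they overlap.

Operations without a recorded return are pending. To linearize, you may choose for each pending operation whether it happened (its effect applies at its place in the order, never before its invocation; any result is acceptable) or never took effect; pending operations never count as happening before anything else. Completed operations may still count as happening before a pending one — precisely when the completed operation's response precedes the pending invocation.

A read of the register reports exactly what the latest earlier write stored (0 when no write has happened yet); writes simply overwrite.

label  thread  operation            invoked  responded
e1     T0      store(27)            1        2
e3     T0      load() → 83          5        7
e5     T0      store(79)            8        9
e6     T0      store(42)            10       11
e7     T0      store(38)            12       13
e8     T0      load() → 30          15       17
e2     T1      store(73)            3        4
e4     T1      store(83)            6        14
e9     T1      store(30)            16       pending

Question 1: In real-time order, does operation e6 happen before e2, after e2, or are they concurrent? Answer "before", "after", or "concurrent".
Answer: after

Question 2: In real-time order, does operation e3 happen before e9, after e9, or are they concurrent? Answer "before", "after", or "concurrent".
Answer: before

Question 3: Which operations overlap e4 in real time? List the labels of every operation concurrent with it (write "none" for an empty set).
Answer: e3, e5, e6, e7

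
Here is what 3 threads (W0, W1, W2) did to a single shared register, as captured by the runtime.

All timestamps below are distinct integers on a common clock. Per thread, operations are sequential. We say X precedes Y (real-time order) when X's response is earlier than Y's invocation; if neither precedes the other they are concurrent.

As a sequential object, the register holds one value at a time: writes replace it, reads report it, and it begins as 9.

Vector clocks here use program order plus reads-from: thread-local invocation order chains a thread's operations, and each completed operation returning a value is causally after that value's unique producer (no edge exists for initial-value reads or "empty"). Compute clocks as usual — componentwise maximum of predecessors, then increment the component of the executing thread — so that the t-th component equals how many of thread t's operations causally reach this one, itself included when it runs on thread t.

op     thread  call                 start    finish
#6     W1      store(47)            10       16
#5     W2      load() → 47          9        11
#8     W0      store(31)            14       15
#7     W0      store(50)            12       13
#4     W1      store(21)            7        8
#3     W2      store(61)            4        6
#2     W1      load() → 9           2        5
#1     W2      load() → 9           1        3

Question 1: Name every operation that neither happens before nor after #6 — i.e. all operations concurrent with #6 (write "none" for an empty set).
#5, #7, #8

#6 spans [10,16]: anything still running between times 10 and 16 counts as concurrent
#1 [1,3]: before
#2 [2,5]: before
#3 [4,6]: before
#4 [7,8]: before
#5 [9,11]: concurrent
#7 [12,13]: concurrent
#8 [14,15]: concurrent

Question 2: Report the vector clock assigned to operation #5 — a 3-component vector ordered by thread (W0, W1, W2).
(0, 3, 3)

root op #1, invoked 1: fresh clock plus W2's own tick → (0, 0, 1)
root op #2, invoked 2: fresh clock plus W1's own tick → (0, 1, 0)
root op #7, invoked 12: fresh clock plus W0's own tick → (1, 0, 0)
from VC(#1)=(0, 0, 1), #3 (invoked 4) maxes components and bumps W2 → (0, 0, 2)
from VC(#2)=(0, 1, 0), #4 (invoked 7) maxes components and bumps W1 → (0, 2, 0)
from VC(#7)=(1, 0, 0), #8 (invoked 14) maxes components and bumps W0 → (2, 0, 0)
from VC(#4)=(0, 2, 0), #6 (invoked 10) maxes components and bumps W1 → (0, 3, 0)
from VC(#3)=(0, 0, 2), VC(#6)=(0, 3, 0), #5 (invoked 9) maxes components and bumps W2 → (0, 3, 3)
target: VC(#5) = (0, 3, 3)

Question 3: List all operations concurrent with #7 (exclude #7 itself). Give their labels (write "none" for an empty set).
#6

#7 runs from 12 to 13; window-overlapping ops are concurrent
#1 [1,3]: before
#2 [2,5]: before
#3 [4,6]: before
#4 [7,8]: before
#5 [9,11]: before
#6 [10,16]: concurrent
#8 [14,15]: after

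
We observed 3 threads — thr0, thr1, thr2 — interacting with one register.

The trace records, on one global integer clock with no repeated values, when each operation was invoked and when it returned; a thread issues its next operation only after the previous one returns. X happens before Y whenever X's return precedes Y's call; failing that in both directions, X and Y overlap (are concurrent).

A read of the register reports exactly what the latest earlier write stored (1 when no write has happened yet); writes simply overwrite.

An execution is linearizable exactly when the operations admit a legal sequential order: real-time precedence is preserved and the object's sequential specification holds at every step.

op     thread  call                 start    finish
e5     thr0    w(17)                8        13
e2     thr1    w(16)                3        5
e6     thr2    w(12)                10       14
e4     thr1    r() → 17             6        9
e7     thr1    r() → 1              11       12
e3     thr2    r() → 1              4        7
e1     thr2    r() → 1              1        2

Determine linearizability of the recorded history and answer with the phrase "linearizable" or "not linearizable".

already the first 12 events (up to e7's response at time 12) admit no linearization; the first 11 still do
real-time-consistent orders of the 5 completed operations: 3 — all fail the register replay
include/drop combinations of the 2 pending operations (e5, e6) were all tried; none helps
take e1, e2, e3, e4, e7 (pending dropped): step 3 already fails, because e3 r() → 1 cannot occur there
take e1, e2, e4, e3, e7 (pending dropped): step 3 already fails, because e4 r() → 17 cannot occur there

not linearizable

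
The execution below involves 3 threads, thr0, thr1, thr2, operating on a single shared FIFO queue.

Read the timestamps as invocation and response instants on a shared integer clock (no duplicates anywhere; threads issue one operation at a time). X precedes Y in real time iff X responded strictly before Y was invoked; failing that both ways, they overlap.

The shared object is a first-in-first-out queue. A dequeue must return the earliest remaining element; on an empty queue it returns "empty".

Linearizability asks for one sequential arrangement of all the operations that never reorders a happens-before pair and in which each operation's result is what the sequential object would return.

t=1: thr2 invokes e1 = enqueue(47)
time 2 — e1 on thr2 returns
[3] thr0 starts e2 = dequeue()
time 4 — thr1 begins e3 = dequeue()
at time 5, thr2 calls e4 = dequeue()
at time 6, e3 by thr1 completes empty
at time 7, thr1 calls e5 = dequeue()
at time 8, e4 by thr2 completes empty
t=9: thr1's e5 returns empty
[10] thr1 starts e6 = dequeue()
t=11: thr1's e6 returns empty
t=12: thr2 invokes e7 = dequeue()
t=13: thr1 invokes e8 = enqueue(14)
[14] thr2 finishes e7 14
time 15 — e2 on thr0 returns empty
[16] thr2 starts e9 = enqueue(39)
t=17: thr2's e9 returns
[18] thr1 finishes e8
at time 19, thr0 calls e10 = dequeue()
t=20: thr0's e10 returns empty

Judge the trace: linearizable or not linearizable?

cut after 14 events: linearizable; cut after 15 events (e2 responds, time 15): not linearizable
all 18 real-time-respecting orders fail — 7 completed FIFO queue operations, no legal replay
every completion of the 1 pending operation (e8) was checked; none linearizes
take e1, e2, e3, e4, e5, e6, e7 (pending dropped): step 2 already fails, because e2 dequeue() → empty cannot occur there
take e1, e2, e3, e5, e4, e6, e7 (pending dropped): step 2 already fails, because e2 dequeue() → empty cannot occur there

not linearizable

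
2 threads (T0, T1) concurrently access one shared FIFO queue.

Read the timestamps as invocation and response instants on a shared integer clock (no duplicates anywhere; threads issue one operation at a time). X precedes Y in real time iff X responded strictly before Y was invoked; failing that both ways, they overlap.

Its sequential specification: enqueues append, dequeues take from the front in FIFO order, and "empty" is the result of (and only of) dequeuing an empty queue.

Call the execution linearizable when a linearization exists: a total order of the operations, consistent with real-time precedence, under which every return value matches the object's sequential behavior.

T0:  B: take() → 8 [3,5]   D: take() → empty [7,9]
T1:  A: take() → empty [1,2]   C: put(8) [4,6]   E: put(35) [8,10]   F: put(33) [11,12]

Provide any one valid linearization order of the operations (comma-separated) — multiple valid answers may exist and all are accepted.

A, C, B, D, E, F

after step 1 (A take() → empty): queue <>
after step 2 (C put(8)): queue <8>
after step 3 (B take() → 8): queue <>
after step 4 (D take() → empty): queue <>
after step 5 (E put(35)): queue <35>
after step 6 (F put(33)): queue <35,33>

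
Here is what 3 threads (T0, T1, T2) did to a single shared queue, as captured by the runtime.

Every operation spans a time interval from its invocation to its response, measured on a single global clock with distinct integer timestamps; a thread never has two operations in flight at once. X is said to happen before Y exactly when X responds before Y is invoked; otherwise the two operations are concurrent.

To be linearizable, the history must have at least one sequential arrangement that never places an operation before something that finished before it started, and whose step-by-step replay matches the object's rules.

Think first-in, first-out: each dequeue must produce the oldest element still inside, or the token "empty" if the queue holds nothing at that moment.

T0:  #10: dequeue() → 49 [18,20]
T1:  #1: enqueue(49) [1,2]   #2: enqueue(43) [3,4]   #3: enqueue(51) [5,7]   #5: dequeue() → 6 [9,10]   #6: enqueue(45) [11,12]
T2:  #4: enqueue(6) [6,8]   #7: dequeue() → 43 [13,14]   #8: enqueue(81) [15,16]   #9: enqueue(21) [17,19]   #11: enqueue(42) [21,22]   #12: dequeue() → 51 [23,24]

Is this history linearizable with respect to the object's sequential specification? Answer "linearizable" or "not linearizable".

the violation lands at event 10, #5's response at time 10: events 1..9 linearize, events 1..10 do not
2 orders of the 5 completed queue ops respect real time; none is legal
for example #1, #2, #3, #4, #5 fails at step 5: #5 dequeue() → 6 is not legal there
for example #1, #2, #4, #3, #5 fails at step 5: #5 dequeue() → 6 is not legal there

not linearizable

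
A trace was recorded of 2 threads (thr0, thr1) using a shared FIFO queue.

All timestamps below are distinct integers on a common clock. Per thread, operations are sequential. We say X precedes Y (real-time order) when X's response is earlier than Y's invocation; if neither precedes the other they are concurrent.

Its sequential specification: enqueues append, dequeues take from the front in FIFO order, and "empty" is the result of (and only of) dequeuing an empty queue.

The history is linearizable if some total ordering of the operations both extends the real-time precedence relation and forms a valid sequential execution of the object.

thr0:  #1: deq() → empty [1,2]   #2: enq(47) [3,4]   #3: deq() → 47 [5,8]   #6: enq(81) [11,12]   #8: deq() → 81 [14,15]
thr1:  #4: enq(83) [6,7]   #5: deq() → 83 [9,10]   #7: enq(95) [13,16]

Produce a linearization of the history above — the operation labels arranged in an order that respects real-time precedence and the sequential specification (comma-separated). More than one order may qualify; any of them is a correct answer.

1. #1 deq() → empty, leaving queue <>
2. #2 enq(47), leaving queue <47>
3. #3 deq() → 47, leaving queue <>
4. #4 enq(83), leaving queue <83>
5. #5 deq() → 83, leaving queue <>
6. #6 enq(81), leaving queue <81>
7. #7 enq(95), leaving queue <81,95>
8. #8 deq() → 81, leaving queue <95>

#1, #2, #3, #4, #5, #6, #7, #8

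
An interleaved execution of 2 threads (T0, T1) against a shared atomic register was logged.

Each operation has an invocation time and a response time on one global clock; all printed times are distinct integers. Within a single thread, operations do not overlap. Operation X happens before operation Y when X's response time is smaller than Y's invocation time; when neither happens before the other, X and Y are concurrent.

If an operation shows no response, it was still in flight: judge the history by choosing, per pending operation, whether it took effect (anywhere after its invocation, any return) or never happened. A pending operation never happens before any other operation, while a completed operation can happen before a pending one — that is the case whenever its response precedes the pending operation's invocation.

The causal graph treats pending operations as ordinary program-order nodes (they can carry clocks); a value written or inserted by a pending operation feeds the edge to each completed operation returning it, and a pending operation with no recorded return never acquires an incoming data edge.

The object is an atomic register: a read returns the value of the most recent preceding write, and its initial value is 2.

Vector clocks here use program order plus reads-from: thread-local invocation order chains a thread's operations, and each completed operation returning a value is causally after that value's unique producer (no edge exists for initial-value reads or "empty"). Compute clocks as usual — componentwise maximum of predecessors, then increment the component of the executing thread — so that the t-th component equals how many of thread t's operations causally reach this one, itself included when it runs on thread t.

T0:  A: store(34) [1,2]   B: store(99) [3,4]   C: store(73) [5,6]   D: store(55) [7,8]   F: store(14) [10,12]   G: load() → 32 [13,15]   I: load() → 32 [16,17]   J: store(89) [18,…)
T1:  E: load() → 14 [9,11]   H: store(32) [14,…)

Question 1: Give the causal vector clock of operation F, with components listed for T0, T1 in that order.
root op A, invoked 1: fresh clock plus T0's own tick → (1, 0)
merge at B (invoked 3): VC(A)=(1, 0), own-thread bump on T0 → (2, 0)
merge at C (invoked 5): VC(B)=(2, 0), own-thread bump on T0 → (3, 0)
merge at D (invoked 7): VC(C)=(3, 0), own-thread bump on T0 → (4, 0)
merge at F (invoked 10): VC(D)=(4, 0), own-thread bump on T0 → (5, 0)
merge at E (invoked 9): VC(F)=(5, 0), own-thread bump on T1 → (5, 1)
merge at H (invoked 14): VC(E)=(5, 1), own-thread bump on T1 → (5, 2)
merge at G (invoked 13): VC(F)=(5, 0), VC(H)=(5, 2), own-thread bump on T0 → (6, 2)
merge at I (invoked 16): VC(G)=(6, 2), VC(H)=(5, 2), own-thread bump on T0 → (7, 2)
merge at J (invoked 18): VC(I)=(7, 2), own-thread bump on T0 → (8, 2)
target: VC(F) = (5, 0)

(5, 0)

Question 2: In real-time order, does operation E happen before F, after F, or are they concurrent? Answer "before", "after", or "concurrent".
E spans [9,11], F spans [10,12]
the intervals overlap in both directions

concurrent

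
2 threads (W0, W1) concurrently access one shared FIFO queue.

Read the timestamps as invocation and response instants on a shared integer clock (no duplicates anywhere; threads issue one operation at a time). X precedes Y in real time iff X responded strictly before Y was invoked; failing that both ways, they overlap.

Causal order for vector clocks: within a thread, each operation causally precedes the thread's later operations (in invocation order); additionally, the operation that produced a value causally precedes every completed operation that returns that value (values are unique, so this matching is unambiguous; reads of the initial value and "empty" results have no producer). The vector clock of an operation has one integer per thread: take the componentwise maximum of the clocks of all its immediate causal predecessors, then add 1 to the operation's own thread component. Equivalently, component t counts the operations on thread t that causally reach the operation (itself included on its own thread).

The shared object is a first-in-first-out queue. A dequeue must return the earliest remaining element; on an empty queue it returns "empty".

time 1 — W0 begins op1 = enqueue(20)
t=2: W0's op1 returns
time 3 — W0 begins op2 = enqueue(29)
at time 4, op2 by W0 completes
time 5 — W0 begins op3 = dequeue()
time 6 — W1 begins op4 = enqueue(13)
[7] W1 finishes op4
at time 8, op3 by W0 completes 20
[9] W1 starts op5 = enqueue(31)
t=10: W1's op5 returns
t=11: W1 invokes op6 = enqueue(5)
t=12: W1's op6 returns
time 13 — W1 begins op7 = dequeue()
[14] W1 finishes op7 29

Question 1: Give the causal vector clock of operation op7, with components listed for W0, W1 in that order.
Answer: (2, 4)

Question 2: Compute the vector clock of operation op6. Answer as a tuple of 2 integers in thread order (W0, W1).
Answer: (0, 3)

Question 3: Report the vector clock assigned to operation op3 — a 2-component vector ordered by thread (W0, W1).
Answer: (3, 0)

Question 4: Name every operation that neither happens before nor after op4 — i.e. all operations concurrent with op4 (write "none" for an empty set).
Answer: op3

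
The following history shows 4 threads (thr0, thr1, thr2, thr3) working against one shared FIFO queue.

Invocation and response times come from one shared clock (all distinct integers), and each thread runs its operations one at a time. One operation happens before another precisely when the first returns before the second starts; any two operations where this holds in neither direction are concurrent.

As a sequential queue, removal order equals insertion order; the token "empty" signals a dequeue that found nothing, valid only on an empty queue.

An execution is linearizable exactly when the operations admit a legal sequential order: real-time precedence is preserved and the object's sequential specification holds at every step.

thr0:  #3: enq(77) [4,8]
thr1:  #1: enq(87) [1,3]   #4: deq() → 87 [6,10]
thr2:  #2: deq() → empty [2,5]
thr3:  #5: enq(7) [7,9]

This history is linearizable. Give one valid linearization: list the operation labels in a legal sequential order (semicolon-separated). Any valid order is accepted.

step 1: #2 deq() → empty — queue <>
step 2: #1 enq(87) — queue <87>
step 3: #3 enq(77) — queue <87,77>
step 4: #4 deq() → 87 — queue <77>
step 5: #5 enq(7) — queue <77,7>

#2; #1; #3; #4; #5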